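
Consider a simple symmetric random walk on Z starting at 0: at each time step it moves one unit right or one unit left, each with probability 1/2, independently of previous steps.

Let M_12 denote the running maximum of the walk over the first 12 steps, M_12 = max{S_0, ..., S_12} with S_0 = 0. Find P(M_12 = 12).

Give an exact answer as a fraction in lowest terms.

Answer: 1/4096

Derivation:
Let M_12 = max(S_0,...,S_12). Use the reflection principle: for j ≥ 1, #{paths with M_12 ≥ j} = #{S_12 ≥ j} + #{S_12 ≥ j+1}.
By reflection, #{M_12 ≥ 12} = #{S_12 ≥ 12} + #{S_12 ≥ 13} = 1 + 0 = 1.
#{M_12 ≥ 13} = #{S_12 ≥ 13} + #{S_12 ≥ 14} = 0 + 0 = 0.
#{M_12 = 12} = 1 - 0 = 1.
P(M_12 = 12) = 1/4096 = 1/4096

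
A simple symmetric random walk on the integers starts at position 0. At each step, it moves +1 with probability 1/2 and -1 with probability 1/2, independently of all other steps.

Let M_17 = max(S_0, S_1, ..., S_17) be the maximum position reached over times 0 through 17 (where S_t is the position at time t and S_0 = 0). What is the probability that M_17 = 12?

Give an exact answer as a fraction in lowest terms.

Answer: 17/16384

Derivation:
Let M_17 = max(S_0,...,S_17). Use the reflection principle: for j ≥ 1, #{paths with M_17 ≥ j} = #{S_17 ≥ j} + #{S_17 ≥ j+1}.
By reflection, #{M_17 ≥ 12} = #{S_17 ≥ 12} + #{S_17 ≥ 13} = 154 + 154 = 308.
#{M_17 ≥ 13} = #{S_17 ≥ 13} + #{S_17 ≥ 14} = 154 + 18 = 172.
#{M_17 = 12} = 308 - 172 = 136.
P(M_17 = 12) = 136/131072 = 17/16384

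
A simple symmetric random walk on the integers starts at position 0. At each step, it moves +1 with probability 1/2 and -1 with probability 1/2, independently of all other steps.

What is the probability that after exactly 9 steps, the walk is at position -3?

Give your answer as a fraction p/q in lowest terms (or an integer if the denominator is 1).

To reach position -3 after 9 steps: need 3 steps of +1 and 6 of -1.
Favorable paths: C(9,3) = 84
Total paths: 2^9 = 512
P = 84/512 = 21/128

Answer: 21/128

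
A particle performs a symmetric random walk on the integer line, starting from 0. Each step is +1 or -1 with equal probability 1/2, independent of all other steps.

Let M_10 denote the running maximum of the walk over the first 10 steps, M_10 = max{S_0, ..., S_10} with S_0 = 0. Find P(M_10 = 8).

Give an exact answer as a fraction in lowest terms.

Let M_10 = max(S_0,...,S_10). Use the reflection principle: for j ≥ 1, #{paths with M_10 ≥ j} = #{S_10 ≥ j} + #{S_10 ≥ j+1}.
By reflection, #{M_10 ≥ 8} = #{S_10 ≥ 8} + #{S_10 ≥ 9} = 11 + 1 = 12.
#{M_10 ≥ 9} = #{S_10 ≥ 9} + #{S_10 ≥ 10} = 1 + 1 = 2.
#{M_10 = 8} = 12 - 2 = 10.
P(M_10 = 8) = 10/1024 = 5/512

Answer: 5/512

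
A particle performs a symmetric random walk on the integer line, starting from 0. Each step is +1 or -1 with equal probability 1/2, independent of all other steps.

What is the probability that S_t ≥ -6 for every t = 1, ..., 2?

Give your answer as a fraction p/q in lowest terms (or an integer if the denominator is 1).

Let f(t,s) = #length-t paths at position s with S_1..S_t all ≥ -6.
f(t,s) = f(t-1,s-1) + f(t-1,s+1) for s ≥ -6; f(t,s) = 0 for s < -6.
t=0: f(0,0)=1
t=1: f(1,-1)=1 f(1,1)=1
t=2: f(2,-2)=1 f(2,0)=2 f(2,2)=1
Σ_s f(2,s) = 4
P = 4/4 = 1

Answer: 1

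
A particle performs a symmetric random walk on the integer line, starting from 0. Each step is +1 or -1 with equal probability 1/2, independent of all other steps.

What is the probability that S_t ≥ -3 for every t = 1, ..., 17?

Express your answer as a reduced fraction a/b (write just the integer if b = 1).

Answer: 21879/32768

Derivation:
Let f(t,s) = #length-t paths at position s with S_1..S_t all ≥ -3.
f(t,s) = f(t-1,s-1) + f(t-1,s+1) for s ≥ -3; f(t,s) = 0 for s < -3.
t=0: f(0,0)=1
t=1: f(1,-1)=1 f(1,1)=1
t=2: f(2,-2)=1 f(2,0)=2 f(2,2)=1
t=3: f(3,-3)=1 f(3,-1)=3 f(3,1)=3 f(3,3)=1
t=4: f(4,-2)=4 f(4,0)=6 f(4,2)=4 f(4,4)=1
t=5: f(5,-3)=4 f(5,-1)=10 f(5,1)=10 f(5,3)=5 f(5,5)=1
t=6: f(6,-2)=14 f(6,0)=20 f(6,2)=15 f(6,4)=6 f(6,6)=1
t=7: f(7,-3)=14 f(7,-1)=34 f(7,1)=35 f(7,3)=21 f(7,5)=7 f(7,7)=1
t=8: f(8,-2)=48 f(8,0)=69 f(8,2)=56 f(8,4)=28 f(8,6)=8 f(8,8)=1
t=9: f(9,-3)=48 f(9,-1)=117 f(9,1)=125 f(9,3)=84 f(9,5)=36 f(9,7)=9 f(9,9)=1
t=10: f(10,-2)=165 f(10,0)=242 f(10,2)=209 f(10,4)=120 f(10,6)=45 f(10,8)=10 f(10,10)=1
t=11: f(11,-3)=165 f(11,-1)=407 f(11,1)=451 f(11,3)=329 f(11,5)=165 f(11,7)=55 f(11,9)=11 f(11,11)=1
t=12: f(12,-2)=572 f(12,0)=858 f(12,2)=780 f(12,4)=494 f(12,6)=220 f(12,8)=66 f(12,10)=12 f(12,12)=1
t=13: f(13,-3)=572 f(13,-1)=1430 f(13,1)=1638 f(13,3)=1274 f(13,5)=714 f(13,7)=286 f(13,9)=78 f(13,11)=13 f(13,13)=1
t=14: f(14,-2)=2002 f(14,0)=3068 f(14,2)=2912 f(14,4)=1988 f(14,6)=1000 f(14,8)=364 f(14,10)=91 f(14,12)=14 f(14,14)=1
t=15: f(15,-3)=2002 f(15,-1)=5070 f(15,1)=5980 f(15,3)=4900 f(15,5)=2988 f(15,7)=1364 f(15,9)=455 f(15,11)=105 f(15,13)=15 f(15,15)=1
t=16: f(16,-2)=7072 f(16,0)=11050 f(16,2)=10880 f(16,4)=7888 f(16,6)=4352 f(16,8)=1819 f(16,10)=560 f(16,12)=120 f(16,14)=16 f(16,16)=1
t=17: f(17,-3)=7072 f(17,-1)=18122 f(17,1)=21930 f(17,3)=18768 f(17,5)=12240 f(17,7)=6171 f(17,9)=2379 f(17,11)=680 f(17,13)=136 f(17,15)=17 f(17,17)=1
Σ_s f(17,s) = 87516
P = 87516/131072 = 21879/32768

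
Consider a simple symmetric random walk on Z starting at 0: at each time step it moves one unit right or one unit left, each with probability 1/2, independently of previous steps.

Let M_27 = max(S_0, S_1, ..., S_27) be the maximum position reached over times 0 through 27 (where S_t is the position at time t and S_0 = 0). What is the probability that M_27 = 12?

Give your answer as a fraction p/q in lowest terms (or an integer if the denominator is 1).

Let M_27 = max(S_0,...,S_27). Use the reflection principle: for j ≥ 1, #{paths with M_27 ≥ j} = #{S_27 ≥ j} + #{S_27 ≥ j+1}.
By reflection, #{M_27 ≥ 12} = #{S_27 ≥ 12} + #{S_27 ≥ 13} = 1285624 + 1285624 = 2571248.
#{M_27 ≥ 13} = #{S_27 ≥ 13} + #{S_27 ≥ 14} = 1285624 + 397594 = 1683218.
#{M_27 = 12} = 2571248 - 1683218 = 888030.
P(M_27 = 12) = 888030/134217728 = 444015/67108864

Answer: 444015/67108864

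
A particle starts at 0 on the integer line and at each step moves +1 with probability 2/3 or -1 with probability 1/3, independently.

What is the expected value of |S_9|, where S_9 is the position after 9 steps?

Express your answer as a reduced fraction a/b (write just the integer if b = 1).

Answer: 2549/729

Derivation:
S_9 takes values m ≡ 1 (mod 2) with |m| ≤ 9; P(S_9=m) = C(9,(9+m)/2) · (2/3)^((9+m)/2) · (1/3)^((9-m)/2).
Distribution: P(S=-9)=1/19683, P(S=-7)=2/2187, P(S=-5)=16/2187, P(S=-3)=224/6561, P(S=-1)=224/2187, P(S=1)=448/2187, P(S=3)=1792/6561, P(S=5)=512/2187, P(S=7)=256/2187, P(S=9)=512/19683
E[|S_9|] = Σ_m |m|·P(S_9=m) = 2549/729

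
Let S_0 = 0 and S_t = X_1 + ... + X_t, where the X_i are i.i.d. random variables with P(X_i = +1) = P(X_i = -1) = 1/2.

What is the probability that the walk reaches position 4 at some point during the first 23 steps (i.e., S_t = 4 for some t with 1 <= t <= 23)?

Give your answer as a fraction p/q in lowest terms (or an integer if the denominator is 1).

Answer: 106135/262144

Derivation:
Count via complement. Let g(t,s) = #length-t paths at position s with S_1..S_t all ≠ 4.
g(t,s) = g(t-1,s-1) + g(t-1,s+1) for s ≠ 4; g(t,4) = 0.
t=0: g(0,0)=1
t=1: g(1,-1)=1 g(1,1)=1
t=2: g(2,-2)=1 g(2,0)=2 g(2,2)=1
t=3: g(3,-3)=1 g(3,-1)=3 g(3,1)=3 g(3,3)=1
t=4: g(4,-4)=1 g(4,-2)=4 g(4,0)=6 g(4,2)=4
t=5: g(5,-5)=1 g(5,-3)=5 g(5,-1)=10 g(5,1)=10 g(5,3)=4
t=6: g(6,-6)=1 g(6,-4)=6 g(6,-2)=15 g(6,0)=20 g(6,2)=14
t=7: g(7,-7)=1 g(7,-5)=7 g(7,-3)=21 g(7,-1)=35 g(7,1)=34 g(7,3)=14
t=8: g(8,-8)=1 g(8,-6)=8 g(8,-4)=28 g(8,-2)=56 g(8,0)=69 g(8,2)=48
t=9: g(9,-9)=1 g(9,-7)=9 g(9,-5)=36 g(9,-3)=84 g(9,-1)=125 g(9,1)=117 g(9,3)=48
t=10: g(10,-10)=1 g(10,-8)=10 g(10,-6)=45 g(10,-4)=120 g(10,-2)=209 g(10,0)=242 g(10,2)=165
t=11: g(11,-11)=1 g(11,-9)=11 g(11,-7)=55 g(11,-5)=165 g(11,-3)=329 g(11,-1)=451 g(11,1)=407 g(11,3)=165
t=12: g(12,-12)=1 g(12,-10)=12 g(12,-8)=66 g(12,-6)=220 g(12,-4)=494 g(12,-2)=780 g(12,0)=858 g(12,2)=572
t=13: g(13,-13)=1 g(13,-11)=13 g(13,-9)=78 g(13,-7)=286 g(13,-5)=714 g(13,-3)=1274 g(13,-1)=1638 g(13,1)=1430 g(13,3)=572
t=14: g(14,-14)=1 g(14,-12)=14 g(14,-10)=91 g(14,-8)=364 g(14,-6)=1000 g(14,-4)=1988 g(14,-2)=2912 g(14,0)=3068 g(14,2)=2002
t=15: g(15,-15)=1 g(15,-13)=15 g(15,-11)=105 g(15,-9)=455 g(15,-7)=1364 g(15,-5)=2988 g(15,-3)=4900 g(15,-1)=5980 g(15,1)=5070 g(15,3)=2002
t=16: g(16,-16)=1 g(16,-14)=16 g(16,-12)=120 g(16,-10)=560 g(16,-8)=1819 g(16,-6)=4352 g(16,-4)=7888 g(16,-2)=10880 g(16,0)=11050 g(16,2)=7072
t=17: g(17,-17)=1 g(17,-15)=17 g(17,-13)=136 g(17,-11)=680 g(17,-9)=2379 g(17,-7)=6171 g(17,-5)=12240 g(17,-3)=18768 g(17,-1)=21930 g(17,1)=18122 g(17,3)=7072
t=18: g(18,-18)=1 g(18,-16)=18 g(18,-14)=153 g(18,-12)=816 g(18,-10)=3059 g(18,-8)=8550 g(18,-6)=18411 g(18,-4)=31008 g(18,-2)=40698 g(18,0)=40052 g(18,2)=25194
t=19: g(19,-19)=1 g(19,-17)=19 g(19,-15)=171 g(19,-13)=969 g(19,-11)=3875 g(19,-9)=11609 g(19,-7)=26961 g(19,-5)=49419 g(19,-3)=71706 g(19,-1)=80750 g(19,1)=65246 g(19,3)=25194
t=20: g(20,-20)=1 g(20,-18)=20 g(20,-16)=190 g(20,-14)=1140 g(20,-12)=4844 g(20,-10)=15484 g(20,-8)=38570 g(20,-6)=76380 g(20,-4)=121125 g(20,-2)=152456 g(20,0)=145996 g(20,2)=90440
t=21: g(21,-21)=1 g(21,-19)=21 g(21,-17)=210 g(21,-15)=1330 g(21,-13)=5984 g(21,-11)=20328 g(21,-9)=54054 g(21,-7)=114950 g(21,-5)=197505 g(21,-3)=273581 g(21,-1)=298452 g(21,1)=236436 g(21,3)=90440
t=22: g(22,-22)=1 g(22,-20)=22 g(22,-18)=231 g(22,-16)=1540 g(22,-14)=7314 g(22,-12)=26312 g(22,-10)=74382 g(22,-8)=169004 g(22,-6)=312455 g(22,-4)=471086 g(22,-2)=572033 g(22,0)=534888 g(22,2)=326876
t=23: g(23,-23)=1 g(23,-21)=23 g(23,-19)=253 g(23,-17)=1771 g(23,-15)=8854 g(23,-13)=33626 g(23,-11)=100694 g(23,-9)=243386 g(23,-7)=481459 g(23,-5)=783541 g(23,-3)=1043119 g(23,-1)=1106921 g(23,1)=861764 g(23,3)=326876
Paths never hitting 4: Σ_s g(23,s) = 4992288
Paths hitting 4: 2^23 - 4992288 = 3396320
P = 3396320/8388608 = 106135/262144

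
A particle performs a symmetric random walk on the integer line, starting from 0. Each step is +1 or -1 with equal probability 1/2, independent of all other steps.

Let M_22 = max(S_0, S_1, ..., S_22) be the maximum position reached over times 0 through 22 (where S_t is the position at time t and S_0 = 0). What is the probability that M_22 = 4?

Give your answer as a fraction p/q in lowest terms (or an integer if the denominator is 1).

Let M_22 = max(S_0,...,S_22). Use the reflection principle: for j ≥ 1, #{paths with M_22 ≥ j} = #{S_22 ≥ j} + #{S_22 ≥ j+1}.
By reflection, #{M_22 ≥ 4} = #{S_22 ≥ 4} + #{S_22 ≥ 5} = 1097790 + 600370 = 1698160.
#{M_22 ≥ 5} = #{S_22 ≥ 5} + #{S_22 ≥ 6} = 600370 + 600370 = 1200740.
#{M_22 = 4} = 1698160 - 1200740 = 497420.
P(M_22 = 4) = 497420/4194304 = 124355/1048576

Answer: 124355/1048576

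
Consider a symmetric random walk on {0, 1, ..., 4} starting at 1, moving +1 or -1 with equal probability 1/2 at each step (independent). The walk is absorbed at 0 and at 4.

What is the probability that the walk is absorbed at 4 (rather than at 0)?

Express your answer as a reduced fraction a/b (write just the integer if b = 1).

Symmetric walk (p = 1/2): the harmonic-function argument gives P(hit 4 before 0 | start at 1) = a/N.
P = 1/4 = 1/4

Answer: 1/4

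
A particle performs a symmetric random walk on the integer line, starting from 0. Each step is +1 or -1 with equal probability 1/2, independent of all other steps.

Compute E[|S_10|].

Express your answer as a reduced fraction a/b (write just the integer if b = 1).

S_10 takes values m ≡ 0 (mod 2) with |m| ≤ 10; P(S_10=m) = C(10,(10+m)/2)/2^10.
Total paths: 2^10 = 1024
Distribution: P(S=-10)=1/1024, P(S=-8)=10/1024, P(S=-6)=45/1024, P(S=-4)=120/1024, P(S=-2)=210/1024, P(S=0)=252/1024, P(S=2)=210/1024, P(S=4)=120/1024, P(S=6)=45/1024, P(S=8)=10/1024, P(S=10)=1/1024
E[|S_10|] = Σ_m |m|·P(S_10=m) = 2520/1024 = 315/128

Answer: 315/128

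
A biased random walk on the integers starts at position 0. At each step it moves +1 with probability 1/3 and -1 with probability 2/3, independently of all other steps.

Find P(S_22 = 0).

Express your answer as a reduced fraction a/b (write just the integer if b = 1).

Answer: 481574912/10460353203

Derivation:
To reach position 0 after 22 steps: need 11 steps of +1 and 11 steps of -1.
Number of such sequences: C(22,11) = 705432
Each has probability (1/3)^11 · (2/3)^11 = 2048/31381059609
P = 705432 · 2048/31381059609 = 481574912/10460353203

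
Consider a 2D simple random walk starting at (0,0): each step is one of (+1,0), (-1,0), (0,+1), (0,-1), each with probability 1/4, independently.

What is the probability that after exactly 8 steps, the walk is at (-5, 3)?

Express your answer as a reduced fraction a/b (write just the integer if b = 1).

Answer: 7/8192

Derivation:
Let h be the number of horizontal steps (so 8-h are vertical). To end at (-5,3) need (h-5)/2 right-steps and ((8-h)+3)/2 up-steps.
Sum over h with 5 ≤ h ≤ 5, h ≡ 1 (mod 2), 8-h ≡ 1 (mod 2):
h=5: C(8,5)·C(5,0)·C(3,3) = 56·1·1 = 56
Total favorable: 56
Total paths: 4^8 = 65536
P = 56/65536 = 7/8192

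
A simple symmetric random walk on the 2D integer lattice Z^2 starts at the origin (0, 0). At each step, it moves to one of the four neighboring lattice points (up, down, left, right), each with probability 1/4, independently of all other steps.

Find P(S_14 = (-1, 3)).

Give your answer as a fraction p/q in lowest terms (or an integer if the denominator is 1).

Let h be the number of horizontal steps (so 14-h are vertical). To end at (-1,3) need (h-1)/2 right-steps and ((14-h)+3)/2 up-steps.
Sum over h with 1 ≤ h ≤ 11, h ≡ 1 (mod 2), 14-h ≡ 1 (mod 2):
h=1: C(14,1)·C(1,0)·C(13,8) = 14·1·1287 = 18018
h=3: C(14,3)·C(3,1)·C(11,7) = 364·3·330 = 360360
h=5: C(14,5)·C(5,2)·C(9,6) = 2002·10·84 = 1681680
h=7: C(14,7)·C(7,3)·C(7,5) = 3432·35·21 = 2522520
h=9: C(14,9)·C(9,4)·C(5,4) = 2002·126·5 = 1261260
h=11: C(14,11)·C(11,5)·C(3,3) = 364·462·1 = 168168
Total favorable: 6012006
Total paths: 4^14 = 268435456
P = 6012006/268435456 = 3006003/134217728

Answer: 3006003/134217728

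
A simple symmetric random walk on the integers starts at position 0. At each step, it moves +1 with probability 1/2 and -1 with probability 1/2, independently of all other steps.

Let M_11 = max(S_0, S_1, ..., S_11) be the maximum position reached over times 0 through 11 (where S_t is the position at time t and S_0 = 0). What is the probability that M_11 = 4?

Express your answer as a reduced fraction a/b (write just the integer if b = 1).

Let M_11 = max(S_0,...,S_11). Use the reflection principle: for j ≥ 1, #{paths with M_11 ≥ j} = #{S_11 ≥ j} + #{S_11 ≥ j+1}.
By reflection, #{M_11 ≥ 4} = #{S_11 ≥ 4} + #{S_11 ≥ 5} = 232 + 232 = 464.
#{M_11 ≥ 5} = #{S_11 ≥ 5} + #{S_11 ≥ 6} = 232 + 67 = 299.
#{M_11 = 4} = 464 - 299 = 165.
P(M_11 = 4) = 165/2048 = 165/2048

Answer: 165/2048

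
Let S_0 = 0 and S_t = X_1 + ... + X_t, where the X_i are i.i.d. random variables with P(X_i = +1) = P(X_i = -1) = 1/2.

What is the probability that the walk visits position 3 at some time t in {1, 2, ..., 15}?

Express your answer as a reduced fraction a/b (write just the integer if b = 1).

Count via complement. Let g(t,s) = #length-t paths at position s with S_1..S_t all ≠ 3.
g(t,s) = g(t-1,s-1) + g(t-1,s+1) for s ≠ 3; g(t,3) = 0.
t=0: g(0,0)=1
t=1: g(1,-1)=1 g(1,1)=1
t=2: g(2,-2)=1 g(2,0)=2 g(2,2)=1
t=3: g(3,-3)=1 g(3,-1)=3 g(3,1)=3
t=4: g(4,-4)=1 g(4,-2)=4 g(4,0)=6 g(4,2)=3
t=5: g(5,-5)=1 g(5,-3)=5 g(5,-1)=10 g(5,1)=9
t=6: g(6,-6)=1 g(6,-4)=6 g(6,-2)=15 g(6,0)=19 g(6,2)=9
t=7: g(7,-7)=1 g(7,-5)=7 g(7,-3)=21 g(7,-1)=34 g(7,1)=28
t=8: g(8,-8)=1 g(8,-6)=8 g(8,-4)=28 g(8,-2)=55 g(8,0)=62 g(8,2)=28
t=9: g(9,-9)=1 g(9,-7)=9 g(9,-5)=36 g(9,-3)=83 g(9,-1)=117 g(9,1)=90
t=10: g(10,-10)=1 g(10,-8)=10 g(10,-6)=45 g(10,-4)=119 g(10,-2)=200 g(10,0)=207 g(10,2)=90
t=11: g(11,-11)=1 g(11,-9)=11 g(11,-7)=55 g(11,-5)=164 g(11,-3)=319 g(11,-1)=407 g(11,1)=297
t=12: g(12,-12)=1 g(12,-10)=12 g(12,-8)=66 g(12,-6)=219 g(12,-4)=483 g(12,-2)=726 g(12,0)=704 g(12,2)=297
t=13: g(13,-13)=1 g(13,-11)=13 g(13,-9)=78 g(13,-7)=285 g(13,-5)=702 g(13,-3)=1209 g(13,-1)=1430 g(13,1)=1001
t=14: g(14,-14)=1 g(14,-12)=14 g(14,-10)=91 g(14,-8)=363 g(14,-6)=987 g(14,-4)=1911 g(14,-2)=2639 g(14,0)=2431 g(14,2)=1001
t=15: g(15,-15)=1 g(15,-13)=15 g(15,-11)=105 g(15,-9)=454 g(15,-7)=1350 g(15,-5)=2898 g(15,-3)=4550 g(15,-1)=5070 g(15,1)=3432
Paths never hitting 3: Σ_s g(15,s) = 17875
Paths hitting 3: 2^15 - 17875 = 14893
P = 14893/32768 = 14893/32768

Answer: 14893/32768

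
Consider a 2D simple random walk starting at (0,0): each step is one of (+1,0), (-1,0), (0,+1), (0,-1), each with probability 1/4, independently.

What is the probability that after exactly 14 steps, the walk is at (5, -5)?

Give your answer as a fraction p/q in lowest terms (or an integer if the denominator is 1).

Let h be the number of horizontal steps (so 14-h are vertical). To end at (5,-5) need (h+5)/2 right-steps and ((14-h)-5)/2 up-steps.
Sum over h with 5 ≤ h ≤ 9, h ≡ 1 (mod 2), 14-h ≡ 1 (mod 2):
h=5: C(14,5)·C(5,5)·C(9,2) = 2002·1·36 = 72072
h=7: C(14,7)·C(7,6)·C(7,1) = 3432·7·7 = 168168
h=9: C(14,9)·C(9,7)·C(5,0) = 2002·36·1 = 72072
Total favorable: 312312
Total paths: 4^14 = 268435456
P = 312312/268435456 = 39039/33554432

Answer: 39039/33554432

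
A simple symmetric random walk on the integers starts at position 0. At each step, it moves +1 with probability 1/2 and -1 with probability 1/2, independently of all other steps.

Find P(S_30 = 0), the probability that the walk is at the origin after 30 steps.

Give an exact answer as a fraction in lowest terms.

Answer: 9694845/67108864

Derivation:
To return to 0 after 30 steps: need exactly 15 steps of +1 and 15 of -1.
Favorable paths: C(30,15) = 155117520
Total paths: 2^30 = 1073741824
P = 155117520/1073741824 = 9694845/67108864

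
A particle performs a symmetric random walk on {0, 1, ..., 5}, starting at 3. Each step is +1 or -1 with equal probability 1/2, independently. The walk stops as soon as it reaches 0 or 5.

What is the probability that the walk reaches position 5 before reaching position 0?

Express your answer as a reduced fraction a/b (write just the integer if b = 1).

Symmetric walk (p = 1/2): the harmonic-function argument gives P(hit 5 before 0 | start at 3) = a/N.
P = 3/5 = 3/5

Answer: 3/5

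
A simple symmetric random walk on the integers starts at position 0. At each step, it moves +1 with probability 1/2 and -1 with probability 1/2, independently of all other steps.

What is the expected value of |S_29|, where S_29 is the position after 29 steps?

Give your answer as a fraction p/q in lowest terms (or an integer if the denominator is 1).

S_29 takes values m ≡ 1 (mod 2) with |m| ≤ 29; P(S_29=m) = C(29,(29+m)/2)/2^29.
Total paths: 2^29 = 536870912
Distribution: P(S=-29)=1/536870912, P(S=-27)=29/536870912, P(S=-25)=406/536870912, P(S=-23)=3654/536870912, P(S=-21)=23751/536870912, P(S=-19)=118755/536870912, P(S=-17)=475020/536870912, P(S=-15)=1560780/536870912, P(S=-13)=4292145/536870912, P(S=-11)=10015005/536870912, P(S=-9)=20030010/536870912, P(S=-7)=34597290/536870912, P(S=-5)=51895935/536870912, P(S=-3)=67863915/536870912, P(S=-1)=77558760/536870912, P(S=1)=77558760/536870912, P(S=3)=67863915/536870912, P(S=5)=51895935/536870912, P(S=7)=34597290/536870912, P(S=9)=20030010/536870912, P(S=11)=10015005/536870912, P(S=13)=4292145/536870912, P(S=15)=1560780/536870912, P(S=17)=475020/536870912, P(S=19)=118755/536870912, P(S=21)=23751/536870912, P(S=23)=3654/536870912, P(S=25)=406/536870912, P(S=27)=29/536870912, P(S=29)=1/536870912
E[|S_29|] = Σ_m |m|·P(S_29=m) = 2326762800/536870912 = 145422675/33554432

Answer: 145422675/33554432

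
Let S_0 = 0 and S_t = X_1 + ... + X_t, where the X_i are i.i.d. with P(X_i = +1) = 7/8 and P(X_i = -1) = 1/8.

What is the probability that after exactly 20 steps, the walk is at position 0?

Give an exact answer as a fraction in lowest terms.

To be at 0 after 20 steps: need exactly 10 steps of +1 and 10 of -1.
Number of such sequences: C(20,10) = 184756
Each has probability (7/8)^10 · (1/8)^10 = 282475249/1152921504606846976
P = 184756 · 282475249/1152921504606846976 = 13047249276061/288230376151711744

Answer: 13047249276061/288230376151711744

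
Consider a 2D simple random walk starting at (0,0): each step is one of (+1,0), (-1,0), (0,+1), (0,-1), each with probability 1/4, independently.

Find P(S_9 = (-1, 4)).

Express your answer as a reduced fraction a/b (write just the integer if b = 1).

Let h be the number of horizontal steps (so 9-h are vertical). To end at (-1,4) need (h-1)/2 right-steps and ((9-h)+4)/2 up-steps.
Sum over h with 1 ≤ h ≤ 5, h ≡ 1 (mod 2), 9-h ≡ 0 (mod 2):
h=1: C(9,1)·C(1,0)·C(8,6) = 9·1·28 = 252
h=3: C(9,3)·C(3,1)·C(6,5) = 84·3·6 = 1512
h=5: C(9,5)·C(5,2)·C(4,4) = 126·10·1 = 1260
Total favorable: 3024
Total paths: 4^9 = 262144
P = 3024/262144 = 189/16384

Answer: 189/16384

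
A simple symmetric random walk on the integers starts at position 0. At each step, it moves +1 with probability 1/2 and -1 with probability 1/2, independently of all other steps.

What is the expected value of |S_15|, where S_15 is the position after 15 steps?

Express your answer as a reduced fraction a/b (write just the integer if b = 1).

S_15 takes values m ≡ 1 (mod 2) with |m| ≤ 15; P(S_15=m) = C(15,(15+m)/2)/2^15.
Total paths: 2^15 = 32768
Distribution: P(S=-15)=1/32768, P(S=-13)=15/32768, P(S=-11)=105/32768, P(S=-9)=455/32768, P(S=-7)=1365/32768, P(S=-5)=3003/32768, P(S=-3)=5005/32768, P(S=-1)=6435/32768, P(S=1)=6435/32768, P(S=3)=5005/32768, P(S=5)=3003/32768, P(S=7)=1365/32768, P(S=9)=455/32768, P(S=11)=105/32768, P(S=13)=15/32768, P(S=15)=1/32768
E[|S_15|] = Σ_m |m|·P(S_15=m) = 102960/32768 = 6435/2048

Answer: 6435/2048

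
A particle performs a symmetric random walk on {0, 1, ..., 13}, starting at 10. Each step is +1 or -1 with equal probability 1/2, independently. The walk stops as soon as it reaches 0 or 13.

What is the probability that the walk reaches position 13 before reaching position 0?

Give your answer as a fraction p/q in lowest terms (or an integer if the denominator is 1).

Symmetric walk (p = 1/2): the harmonic-function argument gives P(hit 13 before 0 | start at 10) = a/N.
P = 10/13 = 10/13

Answer: 10/13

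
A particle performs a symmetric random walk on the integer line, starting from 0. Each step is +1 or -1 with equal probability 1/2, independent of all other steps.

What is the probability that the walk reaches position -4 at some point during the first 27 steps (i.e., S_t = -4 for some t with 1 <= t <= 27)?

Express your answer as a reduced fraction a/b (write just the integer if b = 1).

Answer: 1854169/4194304

Derivation:
Count via complement. Let g(t,s) = #length-t paths at position s with S_1..S_t all ≠ -4.
g(t,s) = g(t-1,s-1) + g(t-1,s+1) for s ≠ -4; g(t,-4) = 0.
t=0: g(0,0)=1
t=1: g(1,-1)=1 g(1,1)=1
t=2: g(2,-2)=1 g(2,0)=2 g(2,2)=1
t=3: g(3,-3)=1 g(3,-1)=3 g(3,1)=3 g(3,3)=1
t=4: g(4,-2)=4 g(4,0)=6 g(4,2)=4 g(4,4)=1
t=5: g(5,-3)=4 g(5,-1)=10 g(5,1)=10 g(5,3)=5 g(5,5)=1
t=6: g(6,-2)=14 g(6,0)=20 g(6,2)=15 g(6,4)=6 g(6,6)=1
t=7: g(7,-3)=14 g(7,-1)=34 g(7,1)=35 g(7,3)=21 g(7,5)=7 g(7,7)=1
t=8: g(8,-2)=48 g(8,0)=69 g(8,2)=56 g(8,4)=28 g(8,6)=8 g(8,8)=1
t=9: g(9,-3)=48 g(9,-1)=117 g(9,1)=125 g(9,3)=84 g(9,5)=36 g(9,7)=9 g(9,9)=1
t=10: g(10,-2)=165 g(10,0)=242 g(10,2)=209 g(10,4)=120 g(10,6)=45 g(10,8)=10 g(10,10)=1
t=11: g(11,-3)=165 g(11,-1)=407 g(11,1)=451 g(11,3)=329 g(11,5)=165 g(11,7)=55 g(11,9)=11 g(11,11)=1
t=12: g(12,-2)=572 g(12,0)=858 g(12,2)=780 g(12,4)=494 g(12,6)=220 g(12,8)=66 g(12,10)=12 g(12,12)=1
t=13: g(13,-3)=572 g(13,-1)=1430 g(13,1)=1638 g(13,3)=1274 g(13,5)=714 g(13,7)=286 g(13,9)=78 g(13,11)=13 g(13,13)=1
t=14: g(14,-2)=2002 g(14,0)=3068 g(14,2)=2912 g(14,4)=1988 g(14,6)=1000 g(14,8)=364 g(14,10)=91 g(14,12)=14 g(14,14)=1
t=15: g(15,-3)=2002 g(15,-1)=5070 g(15,1)=5980 g(15,3)=4900 g(15,5)=2988 g(15,7)=1364 g(15,9)=455 g(15,11)=105 g(15,13)=15 g(15,15)=1
t=16: g(16,-2)=7072 g(16,0)=11050 g(16,2)=10880 g(16,4)=7888 g(16,6)=4352 g(16,8)=1819 g(16,10)=560 g(16,12)=120 g(16,14)=16 g(16,16)=1
t=17: g(17,-3)=7072 g(17,-1)=18122 g(17,1)=21930 g(17,3)=18768 g(17,5)=12240 g(17,7)=6171 g(17,9)=2379 g(17,11)=680 g(17,13)=136 g(17,15)=17 g(17,17)=1
t=18: g(18,-2)=25194 g(18,0)=40052 g(18,2)=40698 g(18,4)=31008 g(18,6)=18411 g(18,8)=8550 g(18,10)=3059 g(18,12)=816 g(18,14)=153 g(18,16)=18 g(18,18)=1
t=19: g(19,-3)=25194 g(19,-1)=65246 g(19,1)=80750 g(19,3)=71706 g(19,5)=49419 g(19,7)=26961 g(19,9)=11609 g(19,11)=3875 g(19,13)=969 g(19,15)=171 g(19,17)=19 g(19,19)=1
t=20: g(20,-2)=90440 g(20,0)=145996 g(20,2)=152456 g(20,4)=121125 g(20,6)=76380 g(20,8)=38570 g(20,10)=15484 g(20,12)=4844 g(20,14)=1140 g(20,16)=190 g(20,18)=20 g(20,20)=1
t=21: g(21,-3)=90440 g(21,-1)=236436 g(21,1)=298452 g(21,3)=273581 g(21,5)=197505 g(21,7)=114950 g(21,9)=54054 g(21,11)=20328 g(21,13)=5984 g(21,15)=1330 g(21,17)=210 g(21,19)=21 g(21,21)=1
t=22: g(22,-2)=326876 g(22,0)=534888 g(22,2)=572033 g(22,4)=471086 g(22,6)=312455 g(22,8)=169004 g(22,10)=74382 g(22,12)=26312 g(22,14)=7314 g(22,16)=1540 g(22,18)=231 g(22,20)=22 g(22,22)=1
t=23: g(23,-3)=326876 g(23,-1)=861764 g(23,1)=1106921 g(23,3)=1043119 g(23,5)=783541 g(23,7)=481459 g(23,9)=243386 g(23,11)=100694 g(23,13)=33626 g(23,15)=8854 g(23,17)=1771 g(23,19)=253 g(23,21)=23 g(23,23)=1
t=24: g(24,-2)=1188640 g(24,0)=1968685 g(24,2)=2150040 g(24,4)=1826660 g(24,6)=1265000 g(24,8)=724845 g(24,10)=344080 g(24,12)=134320 g(24,14)=42480 g(24,16)=10625 g(24,18)=2024 g(24,20)=276 g(24,22)=24 g(24,24)=1
t=25: g(25,-3)=1188640 g(25,-1)=3157325 g(25,1)=4118725 g(25,3)=3976700 g(25,5)=3091660 g(25,7)=1989845 g(25,9)=1068925 g(25,11)=478400 g(25,13)=176800 g(25,15)=53105 g(25,17)=12649 g(25,19)=2300 g(25,21)=300 g(25,23)=25 g(25,25)=1
t=26: g(26,-2)=4345965 g(26,0)=7276050 g(26,2)=8095425 g(26,4)=7068360 g(26,6)=5081505 g(26,8)=3058770 g(26,10)=1547325 g(26,12)=655200 g(26,14)=229905 g(26,16)=65754 g(26,18)=14949 g(26,20)=2600 g(26,22)=325 g(26,24)=26 g(26,26)=1
t=27: g(27,-3)=4345965 g(27,-1)=11622015 g(27,1)=15371475 g(27,3)=15163785 g(27,5)=12149865 g(27,7)=8140275 g(27,9)=4606095 g(27,11)=2202525 g(27,13)=885105 g(27,15)=295659 g(27,17)=80703 g(27,19)=17549 g(27,21)=2925 g(27,23)=351 g(27,25)=27 g(27,27)=1
Paths never hitting -4: Σ_s g(27,s) = 74884320
Paths hitting -4: 2^27 - 74884320 = 59333408
P = 59333408/134217728 = 1854169/4194304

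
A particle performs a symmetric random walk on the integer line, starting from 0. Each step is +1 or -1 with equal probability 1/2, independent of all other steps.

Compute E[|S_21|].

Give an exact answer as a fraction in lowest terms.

Answer: 969969/262144

Derivation:
S_21 takes values m ≡ 1 (mod 2) with |m| ≤ 21; P(S_21=m) = C(21,(21+m)/2)/2^21.
Total paths: 2^21 = 2097152
Distribution: P(S=-21)=1/2097152, P(S=-19)=21/2097152, P(S=-17)=210/2097152, P(S=-15)=1330/2097152, P(S=-13)=5985/2097152, P(S=-11)=20349/2097152, P(S=-9)=54264/2097152, P(S=-7)=116280/2097152, P(S=-5)=203490/2097152, P(S=-3)=293930/2097152, P(S=-1)=352716/2097152, P(S=1)=352716/2097152, P(S=3)=293930/2097152, P(S=5)=203490/2097152, P(S=7)=116280/2097152, P(S=9)=54264/2097152, P(S=11)=20349/2097152, P(S=13)=5985/2097152, P(S=15)=1330/2097152, P(S=17)=210/2097152, P(S=19)=21/2097152, P(S=21)=1/2097152
E[|S_21|] = Σ_m |m|·P(S_21=m) = 7759752/2097152 = 969969/262144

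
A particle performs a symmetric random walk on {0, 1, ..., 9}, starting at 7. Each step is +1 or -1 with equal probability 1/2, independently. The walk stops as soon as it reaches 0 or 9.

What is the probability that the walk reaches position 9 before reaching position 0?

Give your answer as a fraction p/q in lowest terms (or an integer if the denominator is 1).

Answer: 7/9

Derivation:
Symmetric walk (p = 1/2): the harmonic-function argument gives P(hit 9 before 0 | start at 7) = a/N.
P = 7/9 = 7/9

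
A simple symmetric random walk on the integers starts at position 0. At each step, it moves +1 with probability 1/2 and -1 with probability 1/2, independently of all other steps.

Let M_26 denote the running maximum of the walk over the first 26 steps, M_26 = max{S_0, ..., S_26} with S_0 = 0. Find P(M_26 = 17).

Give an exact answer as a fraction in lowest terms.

Answer: 7475/33554432

Derivation:
Let M_26 = max(S_0,...,S_26). Use the reflection principle: for j ≥ 1, #{paths with M_26 ≥ j} = #{S_26 ≥ j} + #{S_26 ≥ j+1}.
By reflection, #{M_26 ≥ 17} = #{S_26 ≥ 17} + #{S_26 ≥ 18} = 17902 + 17902 = 35804.
#{M_26 ≥ 18} = #{S_26 ≥ 18} + #{S_26 ≥ 19} = 17902 + 2952 = 20854.
#{M_26 = 17} = 35804 - 20854 = 14950.
P(M_26 = 17) = 14950/67108864 = 7475/33554432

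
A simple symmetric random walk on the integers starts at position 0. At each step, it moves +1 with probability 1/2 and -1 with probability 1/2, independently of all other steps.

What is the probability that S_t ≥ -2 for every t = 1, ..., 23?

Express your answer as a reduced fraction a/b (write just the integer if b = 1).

Let f(t,s) = #length-t paths at position s with S_1..S_t all ≥ -2.
f(t,s) = f(t-1,s-1) + f(t-1,s+1) for s ≥ -2; f(t,s) = 0 for s < -2.
t=0: f(0,0)=1
t=1: f(1,-1)=1 f(1,1)=1
t=2: f(2,-2)=1 f(2,0)=2 f(2,2)=1
t=3: f(3,-1)=3 f(3,1)=3 f(3,3)=1
t=4: f(4,-2)=3 f(4,0)=6 f(4,2)=4 f(4,4)=1
t=5: f(5,-1)=9 f(5,1)=10 f(5,3)=5 f(5,5)=1
t=6: f(6,-2)=9 f(6,0)=19 f(6,2)=15 f(6,4)=6 f(6,6)=1
t=7: f(7,-1)=28 f(7,1)=34 f(7,3)=21 f(7,5)=7 f(7,7)=1
t=8: f(8,-2)=28 f(8,0)=62 f(8,2)=55 f(8,4)=28 f(8,6)=8 f(8,8)=1
t=9: f(9,-1)=90 f(9,1)=117 f(9,3)=83 f(9,5)=36 f(9,7)=9 f(9,9)=1
t=10: f(10,-2)=90 f(10,0)=207 f(10,2)=200 f(10,4)=119 f(10,6)=45 f(10,8)=10 f(10,10)=1
t=11: f(11,-1)=297 f(11,1)=407 f(11,3)=319 f(11,5)=164 f(11,7)=55 f(11,9)=11 f(11,11)=1
t=12: f(12,-2)=297 f(12,0)=704 f(12,2)=726 f(12,4)=483 f(12,6)=219 f(12,8)=66 f(12,10)=12 f(12,12)=1
t=13: f(13,-1)=1001 f(13,1)=1430 f(13,3)=1209 f(13,5)=702 f(13,7)=285 f(13,9)=78 f(13,11)=13 f(13,13)=1
t=14: f(14,-2)=1001 f(14,0)=2431 f(14,2)=2639 f(14,4)=1911 f(14,6)=987 f(14,8)=363 f(14,10)=91 f(14,12)=14 f(14,14)=1
t=15: f(15,-1)=3432 f(15,1)=5070 f(15,3)=4550 f(15,5)=2898 f(15,7)=1350 f(15,9)=454 f(15,11)=105 f(15,13)=15 f(15,15)=1
t=16: f(16,-2)=3432 f(16,0)=8502 f(16,2)=9620 f(16,4)=7448 f(16,6)=4248 f(16,8)=1804 f(16,10)=559 f(16,12)=120 f(16,14)=16 f(16,16)=1
t=17: f(17,-1)=11934 f(17,1)=18122 f(17,3)=17068 f(17,5)=11696 f(17,7)=6052 f(17,9)=2363 f(17,11)=679 f(17,13)=136 f(17,15)=17 f(17,17)=1
t=18: f(18,-2)=11934 f(18,0)=30056 f(18,2)=35190 f(18,4)=28764 f(18,6)=17748 f(18,8)=8415 f(18,10)=3042 f(18,12)=815 f(18,14)=153 f(18,16)=18 f(18,18)=1
t=19: f(19,-1)=41990 f(19,1)=65246 f(19,3)=63954 f(19,5)=46512 f(19,7)=26163 f(19,9)=11457 f(19,11)=3857 f(19,13)=968 f(19,15)=171 f(19,17)=19 f(19,19)=1
t=20: f(20,-2)=41990 f(20,0)=107236 f(20,2)=129200 f(20,4)=110466 f(20,6)=72675 f(20,8)=37620 f(20,10)=15314 f(20,12)=4825 f(20,14)=1139 f(20,16)=190 f(20,18)=20 f(20,20)=1
t=21: f(21,-1)=149226 f(21,1)=236436 f(21,3)=239666 f(21,5)=183141 f(21,7)=110295 f(21,9)=52934 f(21,11)=20139 f(21,13)=5964 f(21,15)=1329 f(21,17)=210 f(21,19)=21 f(21,21)=1
t=22: f(22,-2)=149226 f(22,0)=385662 f(22,2)=476102 f(22,4)=422807 f(22,6)=293436 f(22,8)=163229 f(22,10)=73073 f(22,12)=26103 f(22,14)=7293 f(22,16)=1539 f(22,18)=231 f(22,20)=22 f(22,22)=1
t=23: f(23,-1)=534888 f(23,1)=861764 f(23,3)=898909 f(23,5)=716243 f(23,7)=456665 f(23,9)=236302 f(23,11)=99176 f(23,13)=33396 f(23,15)=8832 f(23,17)=1770 f(23,19)=253 f(23,21)=23 f(23,23)=1
Σ_s f(23,s) = 3848222
P = 3848222/8388608 = 1924111/4194304

Answer: 1924111/4194304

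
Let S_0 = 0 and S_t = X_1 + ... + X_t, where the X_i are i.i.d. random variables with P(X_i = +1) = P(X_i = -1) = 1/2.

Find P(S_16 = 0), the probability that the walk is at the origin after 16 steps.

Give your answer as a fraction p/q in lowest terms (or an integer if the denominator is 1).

To return to 0 after 16 steps: need exactly 8 steps of +1 and 8 of -1.
Favorable paths: C(16,8) = 12870
Total paths: 2^16 = 65536
P = 12870/65536 = 6435/32768

Answer: 6435/32768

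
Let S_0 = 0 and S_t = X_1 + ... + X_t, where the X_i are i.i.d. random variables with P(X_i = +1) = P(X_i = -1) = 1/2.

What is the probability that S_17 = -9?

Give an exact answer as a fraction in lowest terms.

To reach position -9 after 17 steps: need 4 steps of +1 and 13 of -1.
Favorable paths: C(17,4) = 2380
Total paths: 2^17 = 131072
P = 2380/131072 = 595/32768

Answer: 595/32768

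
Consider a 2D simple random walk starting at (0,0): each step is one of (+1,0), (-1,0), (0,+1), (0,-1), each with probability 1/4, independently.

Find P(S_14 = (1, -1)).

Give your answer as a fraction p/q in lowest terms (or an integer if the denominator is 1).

Answer: 1288287/33554432

Derivation:
Let h be the number of horizontal steps (so 14-h are vertical). To end at (1,-1) need (h+1)/2 right-steps and ((14-h)-1)/2 up-steps.
Sum over h with 1 ≤ h ≤ 13, h ≡ 1 (mod 2), 14-h ≡ 1 (mod 2):
h=1: C(14,1)·C(1,1)·C(13,6) = 14·1·1716 = 24024
h=3: C(14,3)·C(3,2)·C(11,5) = 364·3·462 = 504504
h=5: C(14,5)·C(5,3)·C(9,4) = 2002·10·126 = 2522520
h=7: C(14,7)·C(7,4)·C(7,3) = 3432·35·35 = 4204200
h=9: C(14,9)·C(9,5)·C(5,2) = 2002·126·10 = 2522520
h=11: C(14,11)·C(11,6)·C(3,1) = 364·462·3 = 504504
h=13: C(14,13)·C(13,7)·C(1,0) = 14·1716·1 = 24024
Total favorable: 10306296
Total paths: 4^14 = 268435456
P = 10306296/268435456 = 1288287/33554432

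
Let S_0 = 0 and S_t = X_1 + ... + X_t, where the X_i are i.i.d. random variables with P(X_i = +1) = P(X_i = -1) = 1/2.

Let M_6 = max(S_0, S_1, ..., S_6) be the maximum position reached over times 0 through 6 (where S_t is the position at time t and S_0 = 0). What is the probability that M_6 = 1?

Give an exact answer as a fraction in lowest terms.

Answer: 15/64

Derivation:
Let M_6 = max(S_0,...,S_6). Use the reflection principle: for j ≥ 1, #{paths with M_6 ≥ j} = #{S_6 ≥ j} + #{S_6 ≥ j+1}.
By reflection, #{M_6 ≥ 1} = #{S_6 ≥ 1} + #{S_6 ≥ 2} = 22 + 22 = 44.
#{M_6 ≥ 2} = #{S_6 ≥ 2} + #{S_6 ≥ 3} = 22 + 7 = 29.
#{M_6 = 1} = 44 - 29 = 15.
P(M_6 = 1) = 15/64 = 15/64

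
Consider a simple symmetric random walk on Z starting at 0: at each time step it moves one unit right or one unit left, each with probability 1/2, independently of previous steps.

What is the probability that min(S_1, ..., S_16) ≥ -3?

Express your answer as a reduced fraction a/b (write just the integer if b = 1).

Let f(t,s) = #length-t paths at position s with S_1..S_t all ≥ -3.
f(t,s) = f(t-1,s-1) + f(t-1,s+1) for s ≥ -3; f(t,s) = 0 for s < -3.
t=0: f(0,0)=1
t=1: f(1,-1)=1 f(1,1)=1
t=2: f(2,-2)=1 f(2,0)=2 f(2,2)=1
t=3: f(3,-3)=1 f(3,-1)=3 f(3,1)=3 f(3,3)=1
t=4: f(4,-2)=4 f(4,0)=6 f(4,2)=4 f(4,4)=1
t=5: f(5,-3)=4 f(5,-1)=10 f(5,1)=10 f(5,3)=5 f(5,5)=1
t=6: f(6,-2)=14 f(6,0)=20 f(6,2)=15 f(6,4)=6 f(6,6)=1
t=7: f(7,-3)=14 f(7,-1)=34 f(7,1)=35 f(7,3)=21 f(7,5)=7 f(7,7)=1
t=8: f(8,-2)=48 f(8,0)=69 f(8,2)=56 f(8,4)=28 f(8,6)=8 f(8,8)=1
t=9: f(9,-3)=48 f(9,-1)=117 f(9,1)=125 f(9,3)=84 f(9,5)=36 f(9,7)=9 f(9,9)=1
t=10: f(10,-2)=165 f(10,0)=242 f(10,2)=209 f(10,4)=120 f(10,6)=45 f(10,8)=10 f(10,10)=1
t=11: f(11,-3)=165 f(11,-1)=407 f(11,1)=451 f(11,3)=329 f(11,5)=165 f(11,7)=55 f(11,9)=11 f(11,11)=1
t=12: f(12,-2)=572 f(12,0)=858 f(12,2)=780 f(12,4)=494 f(12,6)=220 f(12,8)=66 f(12,10)=12 f(12,12)=1
t=13: f(13,-3)=572 f(13,-1)=1430 f(13,1)=1638 f(13,3)=1274 f(13,5)=714 f(13,7)=286 f(13,9)=78 f(13,11)=13 f(13,13)=1
t=14: f(14,-2)=2002 f(14,0)=3068 f(14,2)=2912 f(14,4)=1988 f(14,6)=1000 f(14,8)=364 f(14,10)=91 f(14,12)=14 f(14,14)=1
t=15: f(15,-3)=2002 f(15,-1)=5070 f(15,1)=5980 f(15,3)=4900 f(15,5)=2988 f(15,7)=1364 f(15,9)=455 f(15,11)=105 f(15,13)=15 f(15,15)=1
t=16: f(16,-2)=7072 f(16,0)=11050 f(16,2)=10880 f(16,4)=7888 f(16,6)=4352 f(16,8)=1819 f(16,10)=560 f(16,12)=120 f(16,14)=16 f(16,16)=1
Σ_s f(16,s) = 43758
P = 43758/65536 = 21879/32768

Answer: 21879/32768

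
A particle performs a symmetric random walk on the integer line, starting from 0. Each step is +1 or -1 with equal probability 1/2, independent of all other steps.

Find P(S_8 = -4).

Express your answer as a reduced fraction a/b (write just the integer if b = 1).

Answer: 7/64

Derivation:
To reach position -4 after 8 steps: need 2 steps of +1 and 6 of -1.
Favorable paths: C(8,2) = 28
Total paths: 2^8 = 256
P = 28/256 = 7/64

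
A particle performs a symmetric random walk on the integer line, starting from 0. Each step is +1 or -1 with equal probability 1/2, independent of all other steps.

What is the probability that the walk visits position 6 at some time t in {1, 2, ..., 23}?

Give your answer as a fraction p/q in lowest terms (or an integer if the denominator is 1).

Answer: 440485/2097152

Derivation:
Count via complement. Let g(t,s) = #length-t paths at position s with S_1..S_t all ≠ 6.
g(t,s) = g(t-1,s-1) + g(t-1,s+1) for s ≠ 6; g(t,6) = 0.
t=0: g(0,0)=1
t=1: g(1,-1)=1 g(1,1)=1
t=2: g(2,-2)=1 g(2,0)=2 g(2,2)=1
t=3: g(3,-3)=1 g(3,-1)=3 g(3,1)=3 g(3,3)=1
t=4: g(4,-4)=1 g(4,-2)=4 g(4,0)=6 g(4,2)=4 g(4,4)=1
t=5: g(5,-5)=1 g(5,-3)=5 g(5,-1)=10 g(5,1)=10 g(5,3)=5 g(5,5)=1
t=6: g(6,-6)=1 g(6,-4)=6 g(6,-2)=15 g(6,0)=20 g(6,2)=15 g(6,4)=6
t=7: g(7,-7)=1 g(7,-5)=7 g(7,-3)=21 g(7,-1)=35 g(7,1)=35 g(7,3)=21 g(7,5)=6
t=8: g(8,-8)=1 g(8,-6)=8 g(8,-4)=28 g(8,-2)=56 g(8,0)=70 g(8,2)=56 g(8,4)=27
t=9: g(9,-9)=1 g(9,-7)=9 g(9,-5)=36 g(9,-3)=84 g(9,-1)=126 g(9,1)=126 g(9,3)=83 g(9,5)=27
t=10: g(10,-10)=1 g(10,-8)=10 g(10,-6)=45 g(10,-4)=120 g(10,-2)=210 g(10,0)=252 g(10,2)=209 g(10,4)=110
t=11: g(11,-11)=1 g(11,-9)=11 g(11,-7)=55 g(11,-5)=165 g(11,-3)=330 g(11,-1)=462 g(11,1)=461 g(11,3)=319 g(11,5)=110
t=12: g(12,-12)=1 g(12,-10)=12 g(12,-8)=66 g(12,-6)=220 g(12,-4)=495 g(12,-2)=792 g(12,0)=923 g(12,2)=780 g(12,4)=429
t=13: g(13,-13)=1 g(13,-11)=13 g(13,-9)=78 g(13,-7)=286 g(13,-5)=715 g(13,-3)=1287 g(13,-1)=1715 g(13,1)=1703 g(13,3)=1209 g(13,5)=429
t=14: g(14,-14)=1 g(14,-12)=14 g(14,-10)=91 g(14,-8)=364 g(14,-6)=1001 g(14,-4)=2002 g(14,-2)=3002 g(14,0)=3418 g(14,2)=2912 g(14,4)=1638
t=15: g(15,-15)=1 g(15,-13)=15 g(15,-11)=105 g(15,-9)=455 g(15,-7)=1365 g(15,-5)=3003 g(15,-3)=5004 g(15,-1)=6420 g(15,1)=6330 g(15,3)=4550 g(15,5)=1638
t=16: g(16,-16)=1 g(16,-14)=16 g(16,-12)=120 g(16,-10)=560 g(16,-8)=1820 g(16,-6)=4368 g(16,-4)=8007 g(16,-2)=11424 g(16,0)=12750 g(16,2)=10880 g(16,4)=6188
t=17: g(17,-17)=1 g(17,-15)=17 g(17,-13)=136 g(17,-11)=680 g(17,-9)=2380 g(17,-7)=6188 g(17,-5)=12375 g(17,-3)=19431 g(17,-1)=24174 g(17,1)=23630 g(17,3)=17068 g(17,5)=6188
t=18: g(18,-18)=1 g(18,-16)=18 g(18,-14)=153 g(18,-12)=816 g(18,-10)=3060 g(18,-8)=8568 g(18,-6)=18563 g(18,-4)=31806 g(18,-2)=43605 g(18,0)=47804 g(18,2)=40698 g(18,4)=23256
t=19: g(19,-19)=1 g(19,-17)=19 g(19,-15)=171 g(19,-13)=969 g(19,-11)=3876 g(19,-9)=11628 g(19,-7)=27131 g(19,-5)=50369 g(19,-3)=75411 g(19,-1)=91409 g(19,1)=88502 g(19,3)=63954 g(19,5)=23256
t=20: g(20,-20)=1 g(20,-18)=20 g(20,-16)=190 g(20,-14)=1140 g(20,-12)=4845 g(20,-10)=15504 g(20,-8)=38759 g(20,-6)=77500 g(20,-4)=125780 g(20,-2)=166820 g(20,0)=179911 g(20,2)=152456 g(20,4)=87210
t=21: g(21,-21)=1 g(21,-19)=21 g(21,-17)=210 g(21,-15)=1330 g(21,-13)=5985 g(21,-11)=20349 g(21,-9)=54263 g(21,-7)=116259 g(21,-5)=203280 g(21,-3)=292600 g(21,-1)=346731 g(21,1)=332367 g(21,3)=239666 g(21,5)=87210
t=22: g(22,-22)=1 g(22,-20)=22 g(22,-18)=231 g(22,-16)=1540 g(22,-14)=7315 g(22,-12)=26334 g(22,-10)=74612 g(22,-8)=170522 g(22,-6)=319539 g(22,-4)=495880 g(22,-2)=639331 g(22,0)=679098 g(22,2)=572033 g(22,4)=326876
t=23: g(23,-23)=1 g(23,-21)=23 g(23,-19)=253 g(23,-17)=1771 g(23,-15)=8855 g(23,-13)=33649 g(23,-11)=100946 g(23,-9)=245134 g(23,-7)=490061 g(23,-5)=815419 g(23,-3)=1135211 g(23,-1)=1318429 g(23,1)=1251131 g(23,3)=898909 g(23,5)=326876
Paths never hitting 6: Σ_s g(23,s) = 6626668
Paths hitting 6: 2^23 - 6626668 = 1761940
P = 1761940/8388608 = 440485/2097152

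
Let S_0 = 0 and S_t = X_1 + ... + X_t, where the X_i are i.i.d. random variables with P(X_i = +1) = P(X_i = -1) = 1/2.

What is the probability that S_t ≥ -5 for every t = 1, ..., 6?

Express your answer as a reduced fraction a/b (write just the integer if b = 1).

Answer: 63/64

Derivation:
Let f(t,s) = #length-t paths at position s with S_1..S_t all ≥ -5.
f(t,s) = f(t-1,s-1) + f(t-1,s+1) for s ≥ -5; f(t,s) = 0 for s < -5.
t=0: f(0,0)=1
t=1: f(1,-1)=1 f(1,1)=1
t=2: f(2,-2)=1 f(2,0)=2 f(2,2)=1
t=3: f(3,-3)=1 f(3,-1)=3 f(3,1)=3 f(3,3)=1
t=4: f(4,-4)=1 f(4,-2)=4 f(4,0)=6 f(4,2)=4 f(4,4)=1
t=5: f(5,-5)=1 f(5,-3)=5 f(5,-1)=10 f(5,1)=10 f(5,3)=5 f(5,5)=1
t=6: f(6,-4)=6 f(6,-2)=15 f(6,0)=20 f(6,2)=15 f(6,4)=6 f(6,6)=1
Σ_s f(6,s) = 63
P = 63/64 = 63/64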